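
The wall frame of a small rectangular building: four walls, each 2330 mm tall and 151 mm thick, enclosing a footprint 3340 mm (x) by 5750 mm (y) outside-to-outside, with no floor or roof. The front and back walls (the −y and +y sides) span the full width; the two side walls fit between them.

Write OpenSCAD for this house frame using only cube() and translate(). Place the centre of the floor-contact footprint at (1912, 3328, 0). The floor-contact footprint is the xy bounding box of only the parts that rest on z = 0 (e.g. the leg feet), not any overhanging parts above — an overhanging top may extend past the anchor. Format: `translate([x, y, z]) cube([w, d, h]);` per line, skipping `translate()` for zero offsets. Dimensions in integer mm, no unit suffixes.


translate([242, 453, 0]) cube([3340, 151, 2330]);
translate([242, 6052, 0]) cube([3340, 151, 2330]);
translate([242, 604, 0]) cube([151, 5448, 2330]);
translate([3431, 604, 0]) cube([151, 5448, 2330]);


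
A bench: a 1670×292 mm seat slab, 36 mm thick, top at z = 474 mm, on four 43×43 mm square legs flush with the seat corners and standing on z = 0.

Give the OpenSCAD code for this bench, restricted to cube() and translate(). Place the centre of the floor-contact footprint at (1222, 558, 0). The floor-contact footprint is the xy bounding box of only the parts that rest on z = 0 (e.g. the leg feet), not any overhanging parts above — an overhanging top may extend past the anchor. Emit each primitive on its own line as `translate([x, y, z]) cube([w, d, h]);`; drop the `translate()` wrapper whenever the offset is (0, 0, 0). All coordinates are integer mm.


translate([387, 412, 438]) cube([1670, 292, 36]);
translate([387, 412, 0]) cube([43, 43, 438]);
translate([387, 661, 0]) cube([43, 43, 438]);
translate([2014, 412, 0]) cube([43, 43, 438]);
translate([2014, 661, 0]) cube([43, 43, 438]);


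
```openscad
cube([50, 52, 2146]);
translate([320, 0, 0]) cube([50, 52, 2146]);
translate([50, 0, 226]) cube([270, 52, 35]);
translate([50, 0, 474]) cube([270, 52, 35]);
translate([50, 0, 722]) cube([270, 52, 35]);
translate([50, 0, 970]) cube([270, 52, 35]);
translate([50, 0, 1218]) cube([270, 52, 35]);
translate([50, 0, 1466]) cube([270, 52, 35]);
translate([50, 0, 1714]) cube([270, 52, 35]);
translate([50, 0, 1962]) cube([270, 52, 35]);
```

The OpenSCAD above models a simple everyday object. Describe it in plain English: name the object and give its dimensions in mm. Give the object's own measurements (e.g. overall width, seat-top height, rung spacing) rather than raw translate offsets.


A straight ladder. Two 50×52 mm vertical rails, 2146 mm tall, stand 370 mm apart (outside-to-outside) with their front faces coplanar on the −y side. 8 rungs, each 52 mm deep and 35 mm tall, span between the inner faces of the rails, front faces flush with the rails. The lowest rung's underside is at z = 226 mm and rungs are spaced 248 mm apart (underside to underside).


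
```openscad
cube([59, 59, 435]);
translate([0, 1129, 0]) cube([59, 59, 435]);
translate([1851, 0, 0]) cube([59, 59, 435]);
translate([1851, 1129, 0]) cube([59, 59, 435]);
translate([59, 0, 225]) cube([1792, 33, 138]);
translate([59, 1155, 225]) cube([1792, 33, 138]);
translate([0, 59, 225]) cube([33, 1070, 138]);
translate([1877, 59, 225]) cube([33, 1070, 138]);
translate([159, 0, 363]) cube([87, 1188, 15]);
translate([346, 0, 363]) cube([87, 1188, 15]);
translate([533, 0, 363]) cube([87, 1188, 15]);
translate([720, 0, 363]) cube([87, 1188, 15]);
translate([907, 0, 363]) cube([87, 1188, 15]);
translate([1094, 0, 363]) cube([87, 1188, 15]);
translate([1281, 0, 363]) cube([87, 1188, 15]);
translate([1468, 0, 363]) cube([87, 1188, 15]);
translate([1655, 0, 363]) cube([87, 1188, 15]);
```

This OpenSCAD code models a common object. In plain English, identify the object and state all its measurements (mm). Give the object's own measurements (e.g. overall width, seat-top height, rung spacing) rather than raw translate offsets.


A bed frame 1910 mm long (x) by 1188 mm wide (y). Four 59×59 mm corner posts, 435 mm tall, at the corners of the footprint. Four rails of 33 mm thickness and 138 mm height run between adjacent posts with their undersides at z = 225 mm, their outer faces flush with the outside of the frame (the two x-running rails run between the posts' inner faces; the two y-running rails run between the posts' inner faces). 9 slats, each 87 mm wide (x) and 15 mm thick, lie across the top of the two x-running rails, running the full 1188 mm width of the frame in y; along x they sit between the end posts with a 100 mm gap after the −x posts and between neighbouring slats, leaving 109 mm before the +x posts.


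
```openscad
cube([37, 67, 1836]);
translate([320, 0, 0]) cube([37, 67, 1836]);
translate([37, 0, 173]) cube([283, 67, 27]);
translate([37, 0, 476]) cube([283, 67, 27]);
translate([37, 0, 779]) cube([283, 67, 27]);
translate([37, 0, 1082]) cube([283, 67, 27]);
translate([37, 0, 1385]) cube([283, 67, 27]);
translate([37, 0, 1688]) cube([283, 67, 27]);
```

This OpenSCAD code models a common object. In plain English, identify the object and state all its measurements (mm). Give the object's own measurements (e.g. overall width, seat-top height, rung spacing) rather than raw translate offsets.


A straight ladder. Two 37×67 mm vertical rails, 1836 mm tall, stand 357 mm apart (outside-to-outside) with their front faces coplanar on the −y side. 6 rungs, each 67 mm deep and 27 mm tall, span between the inner faces of the rails, front faces flush with the rails. The lowest rung's underside is at z = 173 mm and rungs are spaced 303 mm apart (underside to underside).


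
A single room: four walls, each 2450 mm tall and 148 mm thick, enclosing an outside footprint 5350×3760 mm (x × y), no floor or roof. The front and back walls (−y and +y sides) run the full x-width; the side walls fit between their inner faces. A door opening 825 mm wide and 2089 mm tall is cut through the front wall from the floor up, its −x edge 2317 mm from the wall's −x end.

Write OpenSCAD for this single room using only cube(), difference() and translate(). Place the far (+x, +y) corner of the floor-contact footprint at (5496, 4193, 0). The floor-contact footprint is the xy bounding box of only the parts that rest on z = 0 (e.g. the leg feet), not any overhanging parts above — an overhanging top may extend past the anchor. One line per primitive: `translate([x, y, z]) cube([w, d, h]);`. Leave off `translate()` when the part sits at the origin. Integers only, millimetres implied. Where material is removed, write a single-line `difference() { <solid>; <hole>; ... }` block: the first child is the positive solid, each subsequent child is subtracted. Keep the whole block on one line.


difference() { translate([146, 433, 0]) cube([5350, 148, 2450]); translate([2463, 433, 0]) cube([825, 148, 2089]); }
translate([146, 4045, 0]) cube([5350, 148, 2450]);
translate([146, 581, 0]) cube([148, 3464, 2450]);
translate([5348, 581, 0]) cube([148, 3464, 2450]);


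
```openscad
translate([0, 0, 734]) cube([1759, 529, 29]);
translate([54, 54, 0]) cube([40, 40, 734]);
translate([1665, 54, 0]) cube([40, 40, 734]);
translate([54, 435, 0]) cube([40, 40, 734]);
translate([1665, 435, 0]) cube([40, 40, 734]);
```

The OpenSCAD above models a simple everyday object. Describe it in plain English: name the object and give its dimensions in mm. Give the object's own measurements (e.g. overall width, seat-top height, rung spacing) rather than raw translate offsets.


A table: top 1759 mm (x) × 529 mm (y), 29 mm thick, upper face at z = 763 mm, on four 40×40 mm square legs, each inset 54 mm from the nearest pair of top edges from z = 0 to the bottom of the top.


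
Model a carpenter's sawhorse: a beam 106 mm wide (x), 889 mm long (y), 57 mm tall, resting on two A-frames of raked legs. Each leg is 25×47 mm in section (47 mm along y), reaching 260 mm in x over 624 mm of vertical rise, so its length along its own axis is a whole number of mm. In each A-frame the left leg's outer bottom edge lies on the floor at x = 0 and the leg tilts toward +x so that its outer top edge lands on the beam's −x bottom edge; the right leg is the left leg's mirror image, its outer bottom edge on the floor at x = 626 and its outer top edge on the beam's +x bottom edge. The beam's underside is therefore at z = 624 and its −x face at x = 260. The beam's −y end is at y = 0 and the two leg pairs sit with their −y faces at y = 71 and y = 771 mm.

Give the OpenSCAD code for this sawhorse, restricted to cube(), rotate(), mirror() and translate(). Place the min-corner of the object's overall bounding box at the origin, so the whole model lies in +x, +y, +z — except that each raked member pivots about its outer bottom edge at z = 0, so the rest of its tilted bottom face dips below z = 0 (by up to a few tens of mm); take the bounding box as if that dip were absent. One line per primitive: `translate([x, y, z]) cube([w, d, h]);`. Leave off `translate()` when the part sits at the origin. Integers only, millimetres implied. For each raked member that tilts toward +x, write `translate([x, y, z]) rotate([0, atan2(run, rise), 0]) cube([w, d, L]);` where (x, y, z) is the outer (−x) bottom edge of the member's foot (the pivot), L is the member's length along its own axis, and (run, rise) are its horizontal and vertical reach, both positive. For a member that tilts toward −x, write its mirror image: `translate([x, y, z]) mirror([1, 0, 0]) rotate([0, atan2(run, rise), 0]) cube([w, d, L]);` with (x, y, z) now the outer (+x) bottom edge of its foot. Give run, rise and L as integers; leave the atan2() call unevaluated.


translate([260, 0, 624]) cube([106, 889, 57]);
translate([0, 71, 0]) rotate([0, atan2(260, 624), 0]) cube([25, 47, 676]);
translate([626, 71, 0]) mirror([1, 0, 0]) rotate([0, atan2(260, 624), 0]) cube([25, 47, 676]);
translate([0, 771, 0]) rotate([0, atan2(260, 624), 0]) cube([25, 47, 676]);
translate([626, 771, 0]) mirror([1, 0, 0]) rotate([0, atan2(260, 624), 0]) cube([25, 47, 676]);


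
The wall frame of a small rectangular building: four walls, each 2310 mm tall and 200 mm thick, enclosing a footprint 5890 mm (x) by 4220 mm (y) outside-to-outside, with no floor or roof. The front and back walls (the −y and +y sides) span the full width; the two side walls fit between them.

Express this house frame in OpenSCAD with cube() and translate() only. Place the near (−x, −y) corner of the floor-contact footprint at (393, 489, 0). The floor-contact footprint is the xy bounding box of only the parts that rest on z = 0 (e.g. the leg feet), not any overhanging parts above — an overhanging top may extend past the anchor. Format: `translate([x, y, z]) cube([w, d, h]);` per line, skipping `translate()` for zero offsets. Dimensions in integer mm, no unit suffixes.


translate([393, 489, 0]) cube([5890, 200, 2310]);
translate([393, 4509, 0]) cube([5890, 200, 2310]);
translate([393, 689, 0]) cube([200, 3820, 2310]);
translate([6083, 689, 0]) cube([200, 3820, 2310]);


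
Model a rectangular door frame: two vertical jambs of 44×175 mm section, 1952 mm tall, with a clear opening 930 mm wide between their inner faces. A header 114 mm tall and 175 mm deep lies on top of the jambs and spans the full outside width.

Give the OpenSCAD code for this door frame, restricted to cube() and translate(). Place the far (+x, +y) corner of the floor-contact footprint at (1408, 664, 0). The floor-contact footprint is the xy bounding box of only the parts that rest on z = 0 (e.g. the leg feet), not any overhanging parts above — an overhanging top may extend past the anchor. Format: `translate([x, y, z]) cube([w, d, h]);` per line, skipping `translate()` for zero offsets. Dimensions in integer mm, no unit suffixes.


translate([390, 489, 0]) cube([44, 175, 1952]);
translate([1364, 489, 0]) cube([44, 175, 1952]);
translate([390, 489, 1952]) cube([1018, 175, 114]);


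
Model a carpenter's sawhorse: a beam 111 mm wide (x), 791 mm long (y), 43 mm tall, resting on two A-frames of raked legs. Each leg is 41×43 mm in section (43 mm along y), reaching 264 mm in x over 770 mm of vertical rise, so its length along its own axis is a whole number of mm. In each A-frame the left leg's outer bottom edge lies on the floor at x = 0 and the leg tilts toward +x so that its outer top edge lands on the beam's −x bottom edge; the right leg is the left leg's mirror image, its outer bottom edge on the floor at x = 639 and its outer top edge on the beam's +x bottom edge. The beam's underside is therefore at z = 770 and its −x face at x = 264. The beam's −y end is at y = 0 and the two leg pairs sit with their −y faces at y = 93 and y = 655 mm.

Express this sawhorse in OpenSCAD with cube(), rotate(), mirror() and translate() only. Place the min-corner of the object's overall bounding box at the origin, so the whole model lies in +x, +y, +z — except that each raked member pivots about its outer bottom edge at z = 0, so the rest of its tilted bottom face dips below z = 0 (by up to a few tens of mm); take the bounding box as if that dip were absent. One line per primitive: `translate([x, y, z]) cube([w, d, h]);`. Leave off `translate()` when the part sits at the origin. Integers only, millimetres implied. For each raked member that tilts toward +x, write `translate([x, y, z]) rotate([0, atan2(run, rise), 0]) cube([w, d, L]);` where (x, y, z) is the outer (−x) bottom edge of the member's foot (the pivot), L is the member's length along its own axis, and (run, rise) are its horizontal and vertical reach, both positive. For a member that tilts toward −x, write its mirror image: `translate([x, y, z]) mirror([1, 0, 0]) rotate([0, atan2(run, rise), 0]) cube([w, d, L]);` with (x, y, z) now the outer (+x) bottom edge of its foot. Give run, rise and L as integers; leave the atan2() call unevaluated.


translate([264, 0, 770]) cube([111, 791, 43]);
translate([0, 93, 0]) rotate([0, atan2(264, 770), 0]) cube([41, 43, 814]);
translate([639, 93, 0]) mirror([1, 0, 0]) rotate([0, atan2(264, 770), 0]) cube([41, 43, 814]);
translate([0, 655, 0]) rotate([0, atan2(264, 770), 0]) cube([41, 43, 814]);
translate([639, 655, 0]) mirror([1, 0, 0]) rotate([0, atan2(264, 770), 0]) cube([41, 43, 814]);


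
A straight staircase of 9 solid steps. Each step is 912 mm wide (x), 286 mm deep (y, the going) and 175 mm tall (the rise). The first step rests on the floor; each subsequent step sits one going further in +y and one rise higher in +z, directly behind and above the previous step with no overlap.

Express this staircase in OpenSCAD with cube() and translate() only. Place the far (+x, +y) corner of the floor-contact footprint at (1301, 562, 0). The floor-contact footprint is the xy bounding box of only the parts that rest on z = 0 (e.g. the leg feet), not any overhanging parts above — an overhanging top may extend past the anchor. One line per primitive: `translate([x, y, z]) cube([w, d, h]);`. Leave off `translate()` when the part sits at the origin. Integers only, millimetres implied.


translate([389, 276, 0]) cube([912, 286, 175]);
translate([389, 562, 175]) cube([912, 286, 175]);
translate([389, 848, 350]) cube([912, 286, 175]);
translate([389, 1134, 525]) cube([912, 286, 175]);
translate([389, 1420, 700]) cube([912, 286, 175]);
translate([389, 1706, 875]) cube([912, 286, 175]);
translate([389, 1992, 1050]) cube([912, 286, 175]);
translate([389, 2278, 1225]) cube([912, 286, 175]);
translate([389, 2564, 1400]) cube([912, 286, 175]);


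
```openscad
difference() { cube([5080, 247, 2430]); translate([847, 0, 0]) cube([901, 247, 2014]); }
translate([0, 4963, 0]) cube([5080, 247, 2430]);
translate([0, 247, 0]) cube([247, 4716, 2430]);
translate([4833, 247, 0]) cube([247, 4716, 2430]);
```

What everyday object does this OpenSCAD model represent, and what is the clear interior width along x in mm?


A single room. The interior width is 4586 mm.

Four walls enclosing a rectangle with a door in the front wall — a room. Outside width 5080 minus two 247 mm walls gives 4586 mm.


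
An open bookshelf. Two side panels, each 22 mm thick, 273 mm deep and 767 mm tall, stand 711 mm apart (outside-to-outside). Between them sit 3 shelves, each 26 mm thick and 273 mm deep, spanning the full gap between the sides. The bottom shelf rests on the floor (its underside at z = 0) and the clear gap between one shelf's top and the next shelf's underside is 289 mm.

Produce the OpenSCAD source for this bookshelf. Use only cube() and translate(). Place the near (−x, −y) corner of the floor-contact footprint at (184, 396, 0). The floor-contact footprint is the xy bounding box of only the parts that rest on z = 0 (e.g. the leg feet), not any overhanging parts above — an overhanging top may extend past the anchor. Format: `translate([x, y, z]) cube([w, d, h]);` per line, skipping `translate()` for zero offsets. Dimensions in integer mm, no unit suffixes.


translate([184, 396, 0]) cube([22, 273, 767]);
translate([873, 396, 0]) cube([22, 273, 767]);
translate([206, 396, 0]) cube([667, 273, 26]);
translate([206, 396, 315]) cube([667, 273, 26]);
translate([206, 396, 630]) cube([667, 273, 26]);


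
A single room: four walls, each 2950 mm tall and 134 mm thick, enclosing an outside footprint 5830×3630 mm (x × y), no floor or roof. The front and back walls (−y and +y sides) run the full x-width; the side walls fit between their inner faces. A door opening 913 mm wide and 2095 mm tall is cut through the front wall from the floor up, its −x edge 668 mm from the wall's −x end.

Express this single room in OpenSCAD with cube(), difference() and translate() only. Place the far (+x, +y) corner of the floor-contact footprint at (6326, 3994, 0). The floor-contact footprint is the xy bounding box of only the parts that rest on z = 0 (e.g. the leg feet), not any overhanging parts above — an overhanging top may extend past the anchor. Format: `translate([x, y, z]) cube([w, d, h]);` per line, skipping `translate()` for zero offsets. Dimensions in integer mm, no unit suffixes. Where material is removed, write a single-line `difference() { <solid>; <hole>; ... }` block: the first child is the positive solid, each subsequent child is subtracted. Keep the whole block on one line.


difference() { translate([496, 364, 0]) cube([5830, 134, 2950]); translate([1164, 364, 0]) cube([913, 134, 2095]); }
translate([496, 3860, 0]) cube([5830, 134, 2950]);
translate([496, 498, 0]) cube([134, 3362, 2950]);
translate([6192, 498, 0]) cube([134, 3362, 2950]);


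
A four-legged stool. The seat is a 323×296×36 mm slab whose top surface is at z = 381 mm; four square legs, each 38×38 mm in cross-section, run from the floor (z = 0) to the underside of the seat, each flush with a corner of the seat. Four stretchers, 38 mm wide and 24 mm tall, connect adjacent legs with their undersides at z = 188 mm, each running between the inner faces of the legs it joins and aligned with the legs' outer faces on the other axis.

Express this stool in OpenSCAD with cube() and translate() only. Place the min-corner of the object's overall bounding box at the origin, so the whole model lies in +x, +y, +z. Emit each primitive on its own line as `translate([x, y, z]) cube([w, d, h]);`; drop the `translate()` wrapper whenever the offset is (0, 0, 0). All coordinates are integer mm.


translate([0, 0, 345]) cube([323, 296, 36]);
cube([38, 38, 345]);
translate([285, 0, 0]) cube([38, 38, 345]);
translate([0, 258, 0]) cube([38, 38, 345]);
translate([285, 258, 0]) cube([38, 38, 345]);
translate([38, 0, 188]) cube([247, 38, 24]);
translate([38, 258, 188]) cube([247, 38, 24]);
translate([0, 38, 188]) cube([38, 220, 24]);
translate([285, 38, 188]) cube([38, 220, 24]);


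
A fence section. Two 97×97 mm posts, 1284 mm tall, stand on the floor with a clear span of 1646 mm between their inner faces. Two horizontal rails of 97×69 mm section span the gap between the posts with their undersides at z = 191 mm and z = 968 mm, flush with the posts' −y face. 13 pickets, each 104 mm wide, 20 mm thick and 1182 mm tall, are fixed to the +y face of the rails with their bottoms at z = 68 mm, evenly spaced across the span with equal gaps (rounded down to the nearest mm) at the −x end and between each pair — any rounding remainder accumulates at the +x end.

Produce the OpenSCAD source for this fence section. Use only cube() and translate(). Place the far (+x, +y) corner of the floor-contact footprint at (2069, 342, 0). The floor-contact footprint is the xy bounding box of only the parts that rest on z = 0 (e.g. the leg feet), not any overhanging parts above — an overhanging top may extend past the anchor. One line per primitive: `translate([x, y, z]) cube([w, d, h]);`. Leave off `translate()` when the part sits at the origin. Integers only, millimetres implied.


translate([229, 245, 0]) cube([97, 97, 1284]);
translate([1972, 245, 0]) cube([97, 97, 1284]);
translate([326, 245, 191]) cube([1646, 97, 69]);
translate([326, 245, 968]) cube([1646, 97, 69]);
translate([347, 342, 68]) cube([104, 20, 1182]);
translate([472, 342, 68]) cube([104, 20, 1182]);
translate([597, 342, 68]) cube([104, 20, 1182]);
translate([722, 342, 68]) cube([104, 20, 1182]);
translate([847, 342, 68]) cube([104, 20, 1182]);
translate([972, 342, 68]) cube([104, 20, 1182]);
translate([1097, 342, 68]) cube([104, 20, 1182]);
translate([1222, 342, 68]) cube([104, 20, 1182]);
translate([1347, 342, 68]) cube([104, 20, 1182]);
translate([1472, 342, 68]) cube([104, 20, 1182]);
translate([1597, 342, 68]) cube([104, 20, 1182]);
translate([1722, 342, 68]) cube([104, 20, 1182]);
translate([1847, 342, 68]) cube([104, 20, 1182]);


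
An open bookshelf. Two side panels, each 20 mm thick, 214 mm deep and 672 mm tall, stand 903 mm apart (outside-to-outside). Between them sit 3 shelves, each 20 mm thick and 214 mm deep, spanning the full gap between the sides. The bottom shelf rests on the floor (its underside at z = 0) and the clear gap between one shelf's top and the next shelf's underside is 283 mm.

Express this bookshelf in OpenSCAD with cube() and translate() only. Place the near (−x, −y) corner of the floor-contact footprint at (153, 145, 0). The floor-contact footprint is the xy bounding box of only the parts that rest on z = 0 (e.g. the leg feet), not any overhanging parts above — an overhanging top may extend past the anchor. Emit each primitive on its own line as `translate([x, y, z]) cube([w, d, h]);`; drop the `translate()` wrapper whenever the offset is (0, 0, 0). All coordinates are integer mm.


translate([153, 145, 0]) cube([20, 214, 672]);
translate([1036, 145, 0]) cube([20, 214, 672]);
translate([173, 145, 0]) cube([863, 214, 20]);
translate([173, 145, 303]) cube([863, 214, 20]);
translate([173, 145, 606]) cube([863, 214, 20]);


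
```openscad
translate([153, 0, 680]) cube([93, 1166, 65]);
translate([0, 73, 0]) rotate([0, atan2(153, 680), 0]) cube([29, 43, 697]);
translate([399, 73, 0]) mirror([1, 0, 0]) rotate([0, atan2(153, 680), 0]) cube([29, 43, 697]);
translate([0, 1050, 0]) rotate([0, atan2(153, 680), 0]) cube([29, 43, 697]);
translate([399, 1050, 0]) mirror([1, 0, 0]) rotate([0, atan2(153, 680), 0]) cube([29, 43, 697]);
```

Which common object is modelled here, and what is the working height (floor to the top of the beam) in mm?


A sawhorse. The overall height is 745 mm.

A beam across two mirrored pairs of raked legs — a sawhorse. The beam's underside is at z = 680 (matching the legs' vertical rise in atan2(153, 680)) and the beam is 65 mm tall, so its top is at 680 + 65 = 745 mm. The raked legs top out at the beam's underside, so that is the highest point.


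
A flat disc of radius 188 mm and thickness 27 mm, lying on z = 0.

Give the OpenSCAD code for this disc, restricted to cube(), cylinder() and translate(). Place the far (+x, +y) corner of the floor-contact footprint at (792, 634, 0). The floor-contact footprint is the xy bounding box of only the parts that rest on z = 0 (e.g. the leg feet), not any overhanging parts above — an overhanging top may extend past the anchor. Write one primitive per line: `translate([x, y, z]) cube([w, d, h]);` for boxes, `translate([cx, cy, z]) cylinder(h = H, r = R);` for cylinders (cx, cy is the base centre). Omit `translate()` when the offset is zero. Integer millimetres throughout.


translate([604, 446, 0]) cylinder(h = 27, r = 188);


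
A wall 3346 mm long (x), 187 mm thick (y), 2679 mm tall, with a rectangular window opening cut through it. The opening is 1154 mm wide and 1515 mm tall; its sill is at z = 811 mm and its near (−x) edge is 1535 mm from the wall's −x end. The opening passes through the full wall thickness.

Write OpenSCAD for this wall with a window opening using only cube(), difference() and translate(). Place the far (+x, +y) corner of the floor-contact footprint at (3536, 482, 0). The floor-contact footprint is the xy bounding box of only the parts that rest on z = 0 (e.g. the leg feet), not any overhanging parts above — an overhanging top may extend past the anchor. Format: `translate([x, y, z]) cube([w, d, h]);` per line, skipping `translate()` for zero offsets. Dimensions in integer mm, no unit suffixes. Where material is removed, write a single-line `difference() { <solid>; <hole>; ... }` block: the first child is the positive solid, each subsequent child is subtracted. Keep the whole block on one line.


difference() { translate([190, 295, 0]) cube([3346, 187, 2679]); translate([1725, 295, 811]) cube([1154, 187, 1515]); }


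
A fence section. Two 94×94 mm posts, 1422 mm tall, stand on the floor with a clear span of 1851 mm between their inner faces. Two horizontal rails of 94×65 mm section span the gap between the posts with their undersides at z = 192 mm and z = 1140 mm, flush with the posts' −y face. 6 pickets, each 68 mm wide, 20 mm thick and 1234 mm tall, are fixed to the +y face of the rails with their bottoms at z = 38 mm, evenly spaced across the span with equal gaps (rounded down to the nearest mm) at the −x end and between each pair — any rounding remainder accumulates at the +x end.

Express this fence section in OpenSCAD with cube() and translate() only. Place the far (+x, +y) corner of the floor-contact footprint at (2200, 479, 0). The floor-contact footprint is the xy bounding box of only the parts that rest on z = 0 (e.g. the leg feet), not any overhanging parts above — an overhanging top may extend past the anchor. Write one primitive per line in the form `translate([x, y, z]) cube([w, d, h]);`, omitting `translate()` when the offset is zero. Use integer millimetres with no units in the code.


translate([161, 385, 0]) cube([94, 94, 1422]);
translate([2106, 385, 0]) cube([94, 94, 1422]);
translate([255, 385, 192]) cube([1851, 94, 65]);
translate([255, 385, 1140]) cube([1851, 94, 65]);
translate([461, 479, 38]) cube([68, 20, 1234]);
translate([735, 479, 38]) cube([68, 20, 1234]);
translate([1009, 479, 38]) cube([68, 20, 1234]);
translate([1283, 479, 38]) cube([68, 20, 1234]);
translate([1557, 479, 38]) cube([68, 20, 1234]);
translate([1831, 479, 38]) cube([68, 20, 1234]);


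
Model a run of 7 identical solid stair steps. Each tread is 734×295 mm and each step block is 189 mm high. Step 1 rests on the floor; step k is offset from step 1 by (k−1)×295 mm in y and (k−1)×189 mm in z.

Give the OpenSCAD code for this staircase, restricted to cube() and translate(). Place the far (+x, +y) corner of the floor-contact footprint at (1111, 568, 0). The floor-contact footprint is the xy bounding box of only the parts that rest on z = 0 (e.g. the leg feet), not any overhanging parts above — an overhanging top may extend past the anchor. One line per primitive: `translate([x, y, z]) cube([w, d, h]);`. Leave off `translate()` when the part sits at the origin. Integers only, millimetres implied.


translate([377, 273, 0]) cube([734, 295, 189]);
translate([377, 568, 189]) cube([734, 295, 189]);
translate([377, 863, 378]) cube([734, 295, 189]);
translate([377, 1158, 567]) cube([734, 295, 189]);
translate([377, 1453, 756]) cube([734, 295, 189]);
translate([377, 1748, 945]) cube([734, 295, 189]);
translate([377, 2043, 1134]) cube([734, 295, 189]);


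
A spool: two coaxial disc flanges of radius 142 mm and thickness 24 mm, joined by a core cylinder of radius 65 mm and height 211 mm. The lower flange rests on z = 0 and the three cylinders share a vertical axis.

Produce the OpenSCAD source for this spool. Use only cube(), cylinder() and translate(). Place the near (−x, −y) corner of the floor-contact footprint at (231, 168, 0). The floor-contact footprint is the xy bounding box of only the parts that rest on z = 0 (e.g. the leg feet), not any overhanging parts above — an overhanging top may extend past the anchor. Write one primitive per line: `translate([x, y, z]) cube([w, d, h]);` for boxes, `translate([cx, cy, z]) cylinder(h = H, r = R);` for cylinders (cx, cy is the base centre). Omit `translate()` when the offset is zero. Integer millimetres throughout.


translate([373, 310, 0]) cylinder(h = 24, r = 142);
translate([373, 310, 24]) cylinder(h = 211, r = 65);
translate([373, 310, 235]) cylinder(h = 24, r = 142);


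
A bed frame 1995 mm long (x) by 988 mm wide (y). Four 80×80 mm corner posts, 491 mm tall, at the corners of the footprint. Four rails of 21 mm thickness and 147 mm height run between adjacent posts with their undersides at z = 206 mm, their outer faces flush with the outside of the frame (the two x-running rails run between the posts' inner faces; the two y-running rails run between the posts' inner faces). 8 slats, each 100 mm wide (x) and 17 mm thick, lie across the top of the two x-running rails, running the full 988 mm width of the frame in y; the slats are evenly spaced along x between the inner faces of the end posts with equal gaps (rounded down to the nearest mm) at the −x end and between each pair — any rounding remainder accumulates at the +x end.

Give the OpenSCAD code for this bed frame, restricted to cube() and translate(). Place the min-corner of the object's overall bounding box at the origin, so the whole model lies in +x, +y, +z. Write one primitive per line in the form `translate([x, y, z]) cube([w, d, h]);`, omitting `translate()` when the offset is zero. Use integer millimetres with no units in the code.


cube([80, 80, 491]);
translate([0, 908, 0]) cube([80, 80, 491]);
translate([1915, 0, 0]) cube([80, 80, 491]);
translate([1915, 908, 0]) cube([80, 80, 491]);
translate([80, 0, 206]) cube([1835, 21, 147]);
translate([80, 967, 206]) cube([1835, 21, 147]);
translate([0, 80, 206]) cube([21, 828, 147]);
translate([1974, 80, 206]) cube([21, 828, 147]);
translate([195, 0, 353]) cube([100, 988, 17]);
translate([410, 0, 353]) cube([100, 988, 17]);
translate([625, 0, 353]) cube([100, 988, 17]);
translate([840, 0, 353]) cube([100, 988, 17]);
translate([1055, 0, 353]) cube([100, 988, 17]);
translate([1270, 0, 353]) cube([100, 988, 17]);
translate([1485, 0, 353]) cube([100, 988, 17]);
translate([1700, 0, 353]) cube([100, 988, 17]);


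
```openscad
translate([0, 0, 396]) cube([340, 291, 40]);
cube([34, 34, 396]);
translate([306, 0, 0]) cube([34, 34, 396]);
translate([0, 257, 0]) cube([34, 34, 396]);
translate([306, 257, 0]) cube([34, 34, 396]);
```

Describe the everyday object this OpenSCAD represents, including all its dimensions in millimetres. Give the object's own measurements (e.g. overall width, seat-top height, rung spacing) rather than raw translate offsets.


A simple wooden stool: a rectangular seat 340 mm (x) by 291 mm (y), 40 mm thick, top face at z = 436 mm, on four square legs, each 34×34 mm in cross-section. The legs rest on z = 0, each flush with a corner of the seat.


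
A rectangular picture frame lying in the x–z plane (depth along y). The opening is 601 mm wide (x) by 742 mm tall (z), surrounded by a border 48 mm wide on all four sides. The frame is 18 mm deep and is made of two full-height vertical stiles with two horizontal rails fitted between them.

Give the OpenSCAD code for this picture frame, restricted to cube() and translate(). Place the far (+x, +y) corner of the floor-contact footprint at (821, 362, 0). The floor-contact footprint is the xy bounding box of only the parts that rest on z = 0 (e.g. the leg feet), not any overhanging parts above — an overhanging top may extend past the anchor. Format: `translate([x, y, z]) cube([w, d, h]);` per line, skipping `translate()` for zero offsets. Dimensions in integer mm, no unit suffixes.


translate([124, 344, 0]) cube([48, 18, 838]);
translate([773, 344, 0]) cube([48, 18, 838]);
translate([172, 344, 0]) cube([601, 18, 48]);
translate([172, 344, 790]) cube([601, 18, 48]);


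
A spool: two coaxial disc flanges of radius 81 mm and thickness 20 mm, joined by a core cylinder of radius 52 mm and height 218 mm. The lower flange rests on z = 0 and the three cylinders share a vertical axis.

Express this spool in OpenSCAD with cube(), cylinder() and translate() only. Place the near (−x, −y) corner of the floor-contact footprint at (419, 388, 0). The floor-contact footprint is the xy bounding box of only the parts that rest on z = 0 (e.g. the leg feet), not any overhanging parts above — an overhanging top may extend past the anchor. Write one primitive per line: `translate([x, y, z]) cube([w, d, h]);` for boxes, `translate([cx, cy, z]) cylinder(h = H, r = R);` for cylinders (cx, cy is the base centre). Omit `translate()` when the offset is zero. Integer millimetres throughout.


translate([500, 469, 0]) cylinder(h = 20, r = 81);
translate([500, 469, 20]) cylinder(h = 218, r = 52);
translate([500, 469, 238]) cylinder(h = 20, r = 81);


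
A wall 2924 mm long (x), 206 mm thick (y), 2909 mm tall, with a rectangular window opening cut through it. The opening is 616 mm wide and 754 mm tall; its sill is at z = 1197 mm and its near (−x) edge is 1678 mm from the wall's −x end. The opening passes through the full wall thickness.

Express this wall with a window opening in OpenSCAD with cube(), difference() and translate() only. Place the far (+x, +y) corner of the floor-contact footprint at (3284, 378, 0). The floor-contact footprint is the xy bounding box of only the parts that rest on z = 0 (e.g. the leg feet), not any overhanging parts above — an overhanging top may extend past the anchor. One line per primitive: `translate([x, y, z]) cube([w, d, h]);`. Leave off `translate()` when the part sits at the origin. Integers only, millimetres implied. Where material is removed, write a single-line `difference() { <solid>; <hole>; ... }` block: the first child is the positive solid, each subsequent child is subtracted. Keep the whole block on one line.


difference() { translate([360, 172, 0]) cube([2924, 206, 2909]); translate([2038, 172, 1197]) cube([616, 206, 754]); }


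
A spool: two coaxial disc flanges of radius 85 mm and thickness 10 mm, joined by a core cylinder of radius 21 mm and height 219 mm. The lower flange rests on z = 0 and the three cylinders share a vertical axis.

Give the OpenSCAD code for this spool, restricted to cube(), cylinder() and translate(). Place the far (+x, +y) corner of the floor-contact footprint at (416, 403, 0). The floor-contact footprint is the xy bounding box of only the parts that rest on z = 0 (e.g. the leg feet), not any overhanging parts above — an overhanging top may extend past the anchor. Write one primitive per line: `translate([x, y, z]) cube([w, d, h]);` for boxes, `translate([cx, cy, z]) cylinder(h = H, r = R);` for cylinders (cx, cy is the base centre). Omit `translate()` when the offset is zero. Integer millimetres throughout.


translate([331, 318, 0]) cylinder(h = 10, r = 85);
translate([331, 318, 10]) cylinder(h = 219, r = 21);
translate([331, 318, 229]) cylinder(h = 10, r = 85);


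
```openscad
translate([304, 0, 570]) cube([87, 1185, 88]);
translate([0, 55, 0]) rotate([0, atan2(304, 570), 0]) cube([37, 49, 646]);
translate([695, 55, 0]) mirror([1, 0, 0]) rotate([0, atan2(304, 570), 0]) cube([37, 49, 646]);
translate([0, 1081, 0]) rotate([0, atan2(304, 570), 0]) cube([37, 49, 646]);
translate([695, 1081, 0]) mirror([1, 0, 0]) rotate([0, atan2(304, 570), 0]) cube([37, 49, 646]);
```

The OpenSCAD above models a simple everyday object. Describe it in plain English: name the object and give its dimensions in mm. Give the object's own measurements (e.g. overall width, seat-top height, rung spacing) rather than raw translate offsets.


A sawhorse. A 87×1185×88 mm beam (x, y, z) sits on two A-frame leg pairs. Each pair is two raked legs of 37×49 mm section (49 mm along y) splaying symmetrically in x. Each leg rises 570 mm vertically over 304 mm of horizontal reach and is 646 mm long along its own axis. Every leg's outer bottom edge rests on the floor and its outer top edge meets a bottom edge of the beam — the left legs (tilting toward +x) meet the beam's −x bottom edge, the right legs (their mirror images, tilting toward −x) meet its +x bottom edge — so the leg tops tuck under the beam, the beam's underside is 570 mm above the floor, and the feet are 695 mm apart outside-to-outside with the beam centred between them. The two leg pairs are set in 55 mm from either end of the beam.


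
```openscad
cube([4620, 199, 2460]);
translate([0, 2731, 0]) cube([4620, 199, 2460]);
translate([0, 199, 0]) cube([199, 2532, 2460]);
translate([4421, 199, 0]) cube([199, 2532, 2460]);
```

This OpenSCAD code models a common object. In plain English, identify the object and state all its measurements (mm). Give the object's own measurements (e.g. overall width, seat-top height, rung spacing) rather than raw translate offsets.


The wall frame of a small rectangular building: four walls, each 2460 mm tall and 199 mm thick, enclosing a footprint 4620 mm (x) by 2930 mm (y) outside-to-outside, with no floor or roof. The front and back walls (the −y and +y sides) span the full width; the two side walls fit between them.


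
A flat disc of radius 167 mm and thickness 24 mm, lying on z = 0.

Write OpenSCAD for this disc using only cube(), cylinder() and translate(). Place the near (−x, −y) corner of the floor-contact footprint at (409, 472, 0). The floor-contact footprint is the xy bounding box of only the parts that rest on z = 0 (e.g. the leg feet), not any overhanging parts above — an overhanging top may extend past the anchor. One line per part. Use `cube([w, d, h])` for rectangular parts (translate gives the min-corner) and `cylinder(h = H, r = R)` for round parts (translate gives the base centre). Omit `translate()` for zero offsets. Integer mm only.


translate([576, 639, 0]) cylinder(h = 24, r = 167);


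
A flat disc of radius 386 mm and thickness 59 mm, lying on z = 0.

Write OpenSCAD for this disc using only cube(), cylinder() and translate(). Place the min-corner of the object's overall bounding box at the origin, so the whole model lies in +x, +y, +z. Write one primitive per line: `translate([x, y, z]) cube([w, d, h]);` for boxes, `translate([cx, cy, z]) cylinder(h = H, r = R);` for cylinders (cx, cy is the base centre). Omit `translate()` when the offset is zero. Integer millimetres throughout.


translate([386, 386, 0]) cylinder(h = 59, r = 386);


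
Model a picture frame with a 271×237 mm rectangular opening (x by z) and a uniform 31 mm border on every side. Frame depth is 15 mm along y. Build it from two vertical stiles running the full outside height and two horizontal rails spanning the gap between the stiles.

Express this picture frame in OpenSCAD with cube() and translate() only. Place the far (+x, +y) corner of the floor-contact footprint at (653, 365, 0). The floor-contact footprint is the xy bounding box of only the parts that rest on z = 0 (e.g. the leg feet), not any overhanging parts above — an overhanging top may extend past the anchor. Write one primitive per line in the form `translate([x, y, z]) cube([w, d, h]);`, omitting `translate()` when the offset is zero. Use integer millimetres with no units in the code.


translate([320, 350, 0]) cube([31, 15, 299]);
translate([622, 350, 0]) cube([31, 15, 299]);
translate([351, 350, 0]) cube([271, 15, 31]);
translate([351, 350, 268]) cube([271, 15, 31]);


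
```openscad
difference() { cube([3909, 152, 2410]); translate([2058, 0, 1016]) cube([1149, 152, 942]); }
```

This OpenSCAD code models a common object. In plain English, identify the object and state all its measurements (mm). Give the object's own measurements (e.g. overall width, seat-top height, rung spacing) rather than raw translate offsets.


A wall 3909 mm long (x), 152 mm thick (y), 2410 mm tall, with a rectangular window opening cut through it. The opening is 1149 mm wide and 942 mm tall; its sill is at z = 1016 mm and its near (−x) edge is 2058 mm from the wall's −x end. The opening passes through the full wall thickness.
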